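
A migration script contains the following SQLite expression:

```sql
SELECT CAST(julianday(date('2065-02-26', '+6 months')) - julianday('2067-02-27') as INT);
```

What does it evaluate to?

-550

Adding +6 months to 2065-02-26 gives 2065-08-26.
5 days remain in August 2065 after the 26th (31 − 26).
Full months from September 2065 through January 2067 contribute their day counts.
Then 27 days into February 2067.
Total: 5 + 30 + 31 + 30 + 31 + 31 + 28 + 31 + 30 + 31 + 30 + 31 + 31 + 30 + 31 + 30 + 31 + 31 + 27 = 550.
The subtraction is earlier − later, so the result is −550 → -550.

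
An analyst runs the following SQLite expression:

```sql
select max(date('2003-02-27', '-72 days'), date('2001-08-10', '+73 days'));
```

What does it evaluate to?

date('2003-02-27', '-72 days') → 2002-12-17.
date('2001-08-10', '+73 days') → 2001-10-22.
Later of the two is 2002-12-17.

2002-12-17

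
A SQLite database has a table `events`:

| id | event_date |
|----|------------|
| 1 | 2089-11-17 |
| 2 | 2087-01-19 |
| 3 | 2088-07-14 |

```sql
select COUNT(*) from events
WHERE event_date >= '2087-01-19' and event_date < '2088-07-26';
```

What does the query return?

2

Rows in [2087-01-19, 2088-07-26): 2087-01-19, 2088-07-14 → 2 rows.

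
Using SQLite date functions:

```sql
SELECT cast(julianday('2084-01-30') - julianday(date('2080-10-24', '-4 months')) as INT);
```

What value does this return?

Adding -4 months to 2080-10-24 gives 2080-06-24.
6 days remain in June 2080 after the 24th (30 − 24).
Full months from July 2080 through December 2083 contribute their day counts.
Then 30 days into January 2084.
Total: 6 + 31 + 31 + 30 + 31 + 30 + 31 + 31 + 28 + 31 + 30 + 31 + 30 + 31 + 31 + 30 + 31 + 30 + 31 + 31 + 28 + 31 + 30 + 31 + 30 + 31 + 31 + 30 + 31 + 30 + 31 + 31 + 28 + 31 + 30 + 31 + 30 + 31 + 31 + 30 + 31 + 30 + 31 + 30 = 1315.

1315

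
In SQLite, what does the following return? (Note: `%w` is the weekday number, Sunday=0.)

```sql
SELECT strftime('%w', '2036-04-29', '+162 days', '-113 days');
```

First apply '+162 days', '-113 days': 2036-04-29 → 2036-06-17.
2036-06-17 is a Tuesday; with Sunday=0 that is 2.

2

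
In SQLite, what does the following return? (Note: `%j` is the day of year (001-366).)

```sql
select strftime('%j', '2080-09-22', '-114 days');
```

152

First apply '-114 days': 2080-09-22 → 2080-05-31.
Day-of-year for 2080-05-31: days since 2080-01-01 inclusive = 152, zero-padded to 152.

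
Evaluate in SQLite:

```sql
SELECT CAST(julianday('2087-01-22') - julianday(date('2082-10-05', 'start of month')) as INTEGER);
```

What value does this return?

`start of month` rewinds 2082-10-05 to 2082-10-01.
30 days remain in October 2082 after the 1st (31 − 1).
Full months from November 2082 through December 2086 contribute their day counts.
Then 22 days into January 2087.
Total: 30 + 30 + 31 + 31 + 28 + 31 + 30 + 31 + 30 + 31 + 31 + 30 + 31 + 30 + 31 + 31 + 29 + 31 + 30 + 31 + 30 + 31 + 31 + 30 + 31 + 30 + 31 + 31 + 28 + 31 + 30 + 31 + 30 + 31 + 31 + 30 + 31 + 30 + 31 + 31 + 28 + 31 + 30 + 31 + 30 + 31 + 31 + 30 + 31 + 30 + 31 + 22 = 1574.

1574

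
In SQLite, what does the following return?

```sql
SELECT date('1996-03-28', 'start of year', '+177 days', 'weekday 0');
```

1996-06-30

`start of year` rewinds 1996-03-28 to 1996-01-01.
Applying '+177 days' to 1996-01-01: counting 177 days forward gives 1996-06-26.
`weekday 0` advances to the next Sunday; 1996-06-26 is a Wednesday, so it moves forward to 1996-06-30.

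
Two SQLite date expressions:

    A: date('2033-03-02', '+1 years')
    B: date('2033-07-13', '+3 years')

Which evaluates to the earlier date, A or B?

A

A = 2034-03-02.
B = 2036-07-13.
A is earlier.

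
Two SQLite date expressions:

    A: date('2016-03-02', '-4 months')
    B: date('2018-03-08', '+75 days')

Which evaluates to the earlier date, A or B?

A

A = 2015-11-02.
B = 2018-05-22.
A is earlier.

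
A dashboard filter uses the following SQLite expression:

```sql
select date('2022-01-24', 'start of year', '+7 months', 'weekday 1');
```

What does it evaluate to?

2022-08-01

`start of year` rewinds 2022-01-24 to 2022-01-01.
Adding +7 months to 2022-01-01 gives 2022-08-01.
`weekday 1` advances to the next Monday; 2022-08-01 is already a Monday, so it stays at 2022-08-01.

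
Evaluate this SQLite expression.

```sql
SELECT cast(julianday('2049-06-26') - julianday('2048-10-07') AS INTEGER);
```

262

24 days remain in October 2048 after the 7th (31 − 7).
Full months from November 2048 through May 2049 contribute their day counts.
Then 26 days into June 2049.
Total: 24 + 30 + 31 + 31 + 28 + 31 + 30 + 31 + 26 = 262.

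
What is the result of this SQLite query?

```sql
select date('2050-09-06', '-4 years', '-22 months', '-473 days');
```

2043-07-22

Adding -4 years to 2050-09-06 gives 2046-09-06.
Adding -22 months to 2046-09-06 gives 2044-11-06.
Applying '-473 days' to 2044-11-06: counting 473 days back gives 2043-07-22.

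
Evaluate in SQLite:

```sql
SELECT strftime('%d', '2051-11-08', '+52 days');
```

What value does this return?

First apply '+52 days': 2051-11-08 → 2051-12-30.
`%d` extracts the 2-digit day of month: 30.

30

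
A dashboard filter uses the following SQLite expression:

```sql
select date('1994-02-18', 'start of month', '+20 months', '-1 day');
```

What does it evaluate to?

1995-09-30

`start of month` rewinds 1994-02-18 to 1994-02-01.
Adding +20 months to 1994-02-01 gives 1995-10-01.
Going back 1 day from 1995-10-01 reaches 1995-09-30 (last day of September, 30 days).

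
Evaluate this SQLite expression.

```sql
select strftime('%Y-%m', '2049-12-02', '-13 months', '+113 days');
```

2049-02

First apply '-13 months', '+113 days': 2049-12-02 → 2049-02-23.
`%Y-%m` extracts the year-month: 2049-02.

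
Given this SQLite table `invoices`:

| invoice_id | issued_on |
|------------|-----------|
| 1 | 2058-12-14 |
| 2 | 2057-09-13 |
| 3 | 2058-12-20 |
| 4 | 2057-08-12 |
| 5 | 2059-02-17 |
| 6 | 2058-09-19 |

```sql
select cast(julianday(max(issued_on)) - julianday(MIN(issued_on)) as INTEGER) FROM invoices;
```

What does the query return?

MIN = 2057-08-12, MAX = 2059-02-17.
19 days remain in August 2057 after the 12th (31 − 12).
Full months from September 2057 through January 2059 contribute their day counts.
Then 17 days into February 2059.
Total: 19 + 30 + 31 + 30 + 31 + 31 + 28 + 31 + 30 + 31 + 30 + 31 + 31 + 30 + 31 + 30 + 31 + 31 + 17 = 554.

554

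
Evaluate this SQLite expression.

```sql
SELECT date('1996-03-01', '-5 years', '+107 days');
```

1991-06-16

Adding -5 years to 1996-03-01 gives 1991-03-01.
Applying '+107 days' to 1991-03-01: counting 107 days forward gives 1991-06-16.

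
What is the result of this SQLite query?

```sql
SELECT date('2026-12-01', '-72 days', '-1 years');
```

Applying '-72 days' to 2026-12-01: counting 72 days back gives 2026-09-20.
Adding -1 year to 2026-09-20 gives 2025-09-20.

2025-09-20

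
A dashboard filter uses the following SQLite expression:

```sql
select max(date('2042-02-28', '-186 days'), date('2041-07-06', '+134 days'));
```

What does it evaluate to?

date('2042-02-28', '-186 days') → 2041-08-26.
date('2041-07-06', '+134 days') → 2041-11-17.
Later of the two is 2041-11-17.

2041-11-17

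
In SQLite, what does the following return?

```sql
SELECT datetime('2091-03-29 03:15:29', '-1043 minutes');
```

2091-03-28 09:52:29

1043 minutes = 17h 23m; -1043 minutes from 2091-03-29 03:15:29 is 2091-03-28 09:52:29 (crosses midnight).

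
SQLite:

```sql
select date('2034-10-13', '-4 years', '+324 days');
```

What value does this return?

Adding -4 years to 2034-10-13 gives 2030-10-13.
Applying '+324 days' to 2030-10-13: counting 324 days forward gives 2031-09-02.

2031-09-02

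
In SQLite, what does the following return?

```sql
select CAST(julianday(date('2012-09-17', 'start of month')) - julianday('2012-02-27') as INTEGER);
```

187

`start of month` rewinds 2012-09-17 to 2012-09-01.
2 days remain in February 2012 after the 27th (29 − 27).
Full months from March 2012 through August 2012 contribute their day counts.
Then 1 day into September 2012.
Total: 2 + 31 + 30 + 31 + 30 + 31 + 31 + 1 = 187.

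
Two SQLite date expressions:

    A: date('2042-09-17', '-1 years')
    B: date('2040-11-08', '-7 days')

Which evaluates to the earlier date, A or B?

A = 2041-09-17.
B = 2040-11-01.
B is earlier.

B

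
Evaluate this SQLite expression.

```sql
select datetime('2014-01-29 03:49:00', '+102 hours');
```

+102 hours from 2014-01-29 03:49:00 is 2014-02-02 09:49:00 (crosses midnight).

2014-02-02 09:49:00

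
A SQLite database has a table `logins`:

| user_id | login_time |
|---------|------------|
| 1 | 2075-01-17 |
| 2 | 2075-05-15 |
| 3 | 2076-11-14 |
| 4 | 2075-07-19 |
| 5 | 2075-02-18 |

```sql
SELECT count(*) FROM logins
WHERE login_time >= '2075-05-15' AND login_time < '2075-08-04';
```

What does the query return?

2

Rows in [2075-05-15, 2075-08-04): 2075-05-15, 2075-07-19 → 2 rows.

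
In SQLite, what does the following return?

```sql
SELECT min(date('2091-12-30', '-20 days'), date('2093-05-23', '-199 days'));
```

2091-12-10

date('2091-12-30', '-20 days') → 2091-12-10.
date('2093-05-23', '-199 days') → 2092-11-05.
Earlier of the two is 2091-12-10.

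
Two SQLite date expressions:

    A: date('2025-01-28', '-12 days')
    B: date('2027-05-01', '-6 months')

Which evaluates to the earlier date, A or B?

A = 2025-01-16.
B = 2026-11-01.
A is earlier.

A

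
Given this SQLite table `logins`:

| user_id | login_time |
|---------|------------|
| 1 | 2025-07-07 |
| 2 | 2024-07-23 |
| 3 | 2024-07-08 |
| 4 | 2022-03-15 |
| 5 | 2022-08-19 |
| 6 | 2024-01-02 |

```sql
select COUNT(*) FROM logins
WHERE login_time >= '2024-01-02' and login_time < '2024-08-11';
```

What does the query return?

3

Rows in [2024-01-02, 2024-08-11): 2024-07-23, 2024-07-08, 2024-01-02 → 3 rows.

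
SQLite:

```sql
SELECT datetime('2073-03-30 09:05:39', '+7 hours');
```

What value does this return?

+7 hours from 2073-03-30 09:05:39 is 2073-03-30 16:05:39.

2073-03-30 16:05:39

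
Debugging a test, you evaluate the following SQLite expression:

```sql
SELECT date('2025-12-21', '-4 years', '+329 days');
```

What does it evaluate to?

2022-11-15

Adding -4 years to 2025-12-21 gives 2021-12-21.
Applying '+329 days' to 2021-12-21: counting 329 days forward gives 2022-11-15.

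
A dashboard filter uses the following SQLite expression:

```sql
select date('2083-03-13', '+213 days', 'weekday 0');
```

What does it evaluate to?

2083-10-17

Applying '+213 days' to 2083-03-13: counting 213 days forward gives 2083-10-12.
`weekday 0` advances to the next Sunday; 2083-10-12 is a Tuesday, so it moves forward to 2083-10-17.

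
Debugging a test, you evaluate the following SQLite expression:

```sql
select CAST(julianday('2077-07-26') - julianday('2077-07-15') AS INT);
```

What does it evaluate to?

Both dates are in July 2077: 26 − 15 = 11.

11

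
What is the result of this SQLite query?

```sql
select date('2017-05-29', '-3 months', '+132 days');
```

2017-07-11

Adding -3 months to 2017-05-29 targets 2017-02-29. February 2017 has only 28 days, so SQLite normalizes the 1-day overflow forward to 2017-03-01.
Applying '+132 days' to 2017-03-01: counting 132 days forward gives 2017-07-11.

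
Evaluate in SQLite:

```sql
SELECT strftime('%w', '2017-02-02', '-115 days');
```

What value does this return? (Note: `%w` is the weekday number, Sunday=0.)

1

First apply '-115 days': 2017-02-02 → 2016-10-10.
2016-10-10 is a Monday; with Sunday=0 that is 1.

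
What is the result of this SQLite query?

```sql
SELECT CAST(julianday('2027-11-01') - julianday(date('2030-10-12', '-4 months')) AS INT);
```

-954

Adding -4 months to 2030-10-12 gives 2030-06-12.
29 days remain in November 2027 after the 1st (30 − 1).
Full months from December 2027 through May 2030 contribute their day counts.
Then 12 days into June 2030.
Total: 29 + 31 + 31 + 29 + 31 + 30 + 31 + 30 + 31 + 31 + 30 + 31 + 30 + 31 + 31 + 28 + 31 + 30 + 31 + 30 + 31 + 31 + 30 + 31 + 30 + 31 + 31 + 28 + 31 + 30 + 31 + 12 = 954.
The subtraction is earlier − later, so the result is −954 → -954.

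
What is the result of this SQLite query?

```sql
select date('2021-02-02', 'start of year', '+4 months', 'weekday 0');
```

2021-05-02

`start of year` rewinds 2021-02-02 to 2021-01-01.
Adding +4 months to 2021-01-01 gives 2021-05-01.
`weekday 0` advances to the next Sunday; 2021-05-01 is a Saturday, so it moves forward to 2021-05-02.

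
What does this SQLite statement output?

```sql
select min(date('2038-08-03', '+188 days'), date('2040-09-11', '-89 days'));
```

date('2038-08-03', '+188 days') → 2039-02-07.
date('2040-09-11', '-89 days') → 2040-06-14.
Earlier of the two is 2039-02-07.

2039-02-07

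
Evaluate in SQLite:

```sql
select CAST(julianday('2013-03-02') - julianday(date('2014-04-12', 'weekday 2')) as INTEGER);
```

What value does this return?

-409

`weekday 2` advances to the next Tuesday; 2014-04-12 is a Saturday, so it moves forward to 2014-04-15.
29 days remain in March 2013 after the 2nd (31 − 2).
Full months from April 2013 through March 2014 contribute their day counts.
Then 15 days into April 2014.
Total: 29 + 30 + 31 + 30 + 31 + 31 + 30 + 31 + 30 + 31 + 31 + 28 + 31 + 15 = 409.
The subtraction is earlier − later, so the result is −409 → -409.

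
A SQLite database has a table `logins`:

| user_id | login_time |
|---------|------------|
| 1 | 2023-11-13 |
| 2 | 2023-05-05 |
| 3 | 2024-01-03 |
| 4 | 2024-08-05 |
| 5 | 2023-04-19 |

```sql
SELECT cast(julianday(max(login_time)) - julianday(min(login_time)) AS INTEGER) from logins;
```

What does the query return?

474

MIN = 2023-04-19, MAX = 2024-08-05.
11 days remain in April 2023 after the 19th (30 − 19).
Full months from May 2023 through July 2024 contribute their day counts.
Then 5 days into August 2024.
Total: 11 + 31 + 30 + 31 + 31 + 30 + 31 + 30 + 31 + 31 + 29 + 31 + 30 + 31 + 30 + 31 + 5 = 474.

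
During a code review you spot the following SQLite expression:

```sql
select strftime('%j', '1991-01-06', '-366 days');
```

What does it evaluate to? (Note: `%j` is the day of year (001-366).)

005

First apply '-366 days': 1991-01-06 → 1990-01-05.
Day-of-year for 1990-01-05: days since 1990-01-01 inclusive = 5, zero-padded to 005.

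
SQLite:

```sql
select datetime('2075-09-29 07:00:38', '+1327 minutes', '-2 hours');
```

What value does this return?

2075-09-30 03:07:38

1327 minutes = 22h 7m; +1327 minutes from 2075-09-29 07:00:38 is 2075-09-30 05:07:38 (crosses midnight).
-2 hours from 2075-09-30 05:07:38 is 2075-09-30 03:07:38.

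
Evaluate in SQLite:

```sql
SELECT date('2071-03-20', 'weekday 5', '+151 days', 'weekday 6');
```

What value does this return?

`weekday 5` advances to the next Friday; 2071-03-20 is already a Friday, so it stays at 2071-03-20.
Applying '+151 days' to 2071-03-20: counting 151 days forward gives 2071-08-18.
`weekday 6` advances to the next Saturday; 2071-08-18 is a Tuesday, so it moves forward to 2071-08-22.

2071-08-22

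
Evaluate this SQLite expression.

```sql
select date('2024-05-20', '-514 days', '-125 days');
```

2022-08-20

Applying '-514 days' to 2024-05-20: counting 514 days back gives 2022-12-23.
Applying '-125 days' to 2022-12-23: counting 125 days back gives 2022-08-20.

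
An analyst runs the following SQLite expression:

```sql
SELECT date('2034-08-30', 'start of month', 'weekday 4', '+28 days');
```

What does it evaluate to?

`start of month` rewinds 2034-08-30 to 2034-08-01.
`weekday 4` advances to the next Thursday; 2034-08-01 is a Tuesday, so it moves forward to 2034-08-03.
Advancing 28 more days within August lands on 2034-08-31.

2034-08-31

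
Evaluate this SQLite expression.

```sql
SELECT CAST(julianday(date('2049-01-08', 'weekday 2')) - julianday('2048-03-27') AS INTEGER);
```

`weekday 2` advances to the next Tuesday; 2049-01-08 is a Friday, so it moves forward to 2049-01-12.
4 days remain in March 2048 after the 27th (31 − 27).
Full months from April 2048 through December 2048 contribute their day counts.
Then 12 days into January 2049.
Total: 4 + 30 + 31 + 30 + 31 + 31 + 30 + 31 + 30 + 31 + 12 = 291.

291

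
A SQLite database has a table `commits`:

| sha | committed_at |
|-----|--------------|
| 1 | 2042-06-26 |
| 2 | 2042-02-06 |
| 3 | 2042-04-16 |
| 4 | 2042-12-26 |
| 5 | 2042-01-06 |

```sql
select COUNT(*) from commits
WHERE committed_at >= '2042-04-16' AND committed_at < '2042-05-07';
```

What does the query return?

1

Rows in [2042-04-16, 2042-05-07): 2042-04-16 → 1 row.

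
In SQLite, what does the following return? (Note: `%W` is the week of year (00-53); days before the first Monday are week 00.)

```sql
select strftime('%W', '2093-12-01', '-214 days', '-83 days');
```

05

First apply '-214 days', '-83 days': 2093-12-01 → 2093-02-07.
2093-02-07 is a Saturday. SQLite's %W counts Mondays since the year started; the result is 05.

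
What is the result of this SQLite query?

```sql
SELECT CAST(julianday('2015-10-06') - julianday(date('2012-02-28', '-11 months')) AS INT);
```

Adding -11 months to 2012-02-28 gives 2011-03-28.
3 days remain in March 2011 after the 28th (31 − 28).
Full months from April 2011 through September 2015 contribute their day counts.
Then 6 days into October 2015.
Total: 3 + 30 + 31 + 30 + 31 + 31 + 30 + 31 + 30 + 31 + 31 + 29 + 31 + 30 + 31 + 30 + 31 + 31 + 30 + 31 + 30 + 31 + 31 + 28 + 31 + 30 + 31 + 30 + 31 + 31 + 30 + 31 + 30 + 31 + 31 + 28 + 31 + 30 + 31 + 30 + 31 + 31 + 30 + 31 + 30 + 31 + 31 + 28 + 31 + 30 + 31 + 30 + 31 + 31 + 30 + 6 = 1653.

1653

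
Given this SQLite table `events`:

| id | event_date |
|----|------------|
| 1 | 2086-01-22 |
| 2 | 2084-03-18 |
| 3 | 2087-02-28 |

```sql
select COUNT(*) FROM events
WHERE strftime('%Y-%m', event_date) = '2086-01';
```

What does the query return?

Rows with year-month 2086-01: 2086-01-22 → 1.

1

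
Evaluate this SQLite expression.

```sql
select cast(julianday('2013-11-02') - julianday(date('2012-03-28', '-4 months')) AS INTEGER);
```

705

Adding -4 months to 2012-03-28 gives 2011-11-28.
2 days remain in November 2011 after the 28th (30 − 28).
Full months from December 2011 through October 2013 contribute their day counts.
Then 2 days into November 2013.
Total: 2 + 31 + 31 + 29 + 31 + 30 + 31 + 30 + 31 + 31 + 30 + 31 + 30 + 31 + 31 + 28 + 31 + 30 + 31 + 30 + 31 + 31 + 30 + 31 + 2 = 705.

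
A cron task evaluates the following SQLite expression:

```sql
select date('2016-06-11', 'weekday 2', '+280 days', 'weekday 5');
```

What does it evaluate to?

`weekday 2` advances to the next Tuesday; 2016-06-11 is a Saturday, so it moves forward to 2016-06-14.
Applying '+280 days' to 2016-06-14: counting 280 days forward gives 2017-03-21.
`weekday 5` advances to the next Friday; 2017-03-21 is a Tuesday, so it moves forward to 2017-03-24.

2017-03-24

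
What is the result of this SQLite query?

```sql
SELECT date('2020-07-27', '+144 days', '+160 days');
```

2021-05-27

Applying '+144 days' to 2020-07-27: counting 144 days forward gives 2020-12-18.
Applying '+160 days' to 2020-12-18: counting 160 days forward gives 2021-05-27.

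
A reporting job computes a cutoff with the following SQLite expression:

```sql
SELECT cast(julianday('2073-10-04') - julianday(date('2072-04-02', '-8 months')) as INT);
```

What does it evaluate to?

794

Adding -8 months to 2072-04-02 gives 2071-08-02.
29 days remain in August 2071 after the 2nd (31 − 2).
Full months from September 2071 through September 2073 contribute their day counts.
Then 4 days into October 2073.
Total: 29 + 30 + 31 + 30 + 31 + 31 + 29 + 31 + 30 + 31 + 30 + 31 + 31 + 30 + 31 + 30 + 31 + 31 + 28 + 31 + 30 + 31 + 30 + 31 + 31 + 30 + 4 = 794.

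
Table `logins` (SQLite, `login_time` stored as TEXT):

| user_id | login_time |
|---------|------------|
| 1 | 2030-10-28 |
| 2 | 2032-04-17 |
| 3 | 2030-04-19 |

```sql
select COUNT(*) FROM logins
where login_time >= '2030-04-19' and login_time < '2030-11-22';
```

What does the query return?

Rows in [2030-04-19, 2030-11-22): 2030-10-28, 2030-04-19 → 2 rows.

2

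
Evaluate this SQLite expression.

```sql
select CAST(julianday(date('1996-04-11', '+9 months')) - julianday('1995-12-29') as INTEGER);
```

379

Adding +9 months to 1996-04-11 gives 1997-01-11.
2 days remain in December 1995 after the 29th (31 − 29).
Full months from January 1996 through December 1996 contribute their day counts.
Then 11 days into January 1997.
Total: 2 + 31 + 29 + 31 + 30 + 31 + 30 + 31 + 31 + 30 + 31 + 30 + 31 + 11 = 379.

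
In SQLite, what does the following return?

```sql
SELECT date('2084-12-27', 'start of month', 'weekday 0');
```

2084-12-03

`start of month` rewinds 2084-12-27 to 2084-12-01.
`weekday 0` advances to the next Sunday; 2084-12-01 is a Friday, so it moves forward to 2084-12-03.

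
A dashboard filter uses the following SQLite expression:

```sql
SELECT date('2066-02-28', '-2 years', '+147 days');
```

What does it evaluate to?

2064-07-24

Adding -2 years to 2066-02-28 gives 2064-02-28.
Applying '+147 days' to 2064-02-28: counting 147 days forward gives 2064-07-24.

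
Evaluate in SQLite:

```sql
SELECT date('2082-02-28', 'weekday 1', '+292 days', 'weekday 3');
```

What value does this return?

2082-12-23

`weekday 1` advances to the next Monday; 2082-02-28 is a Saturday, so it moves forward to 2082-03-02.
Applying '+292 days' to 2082-03-02: counting 292 days forward gives 2082-12-19.
`weekday 3` advances to the next Wednesday; 2082-12-19 is a Saturday, so it moves forward to 2082-12-23.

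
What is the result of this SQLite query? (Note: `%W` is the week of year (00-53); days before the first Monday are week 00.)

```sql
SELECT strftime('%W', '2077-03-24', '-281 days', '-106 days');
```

First apply '-281 days', '-106 days': 2077-03-24 → 2076-03-02.
2076-03-02 is a Monday. SQLite's %W counts Mondays since the year started; the result is 09.

09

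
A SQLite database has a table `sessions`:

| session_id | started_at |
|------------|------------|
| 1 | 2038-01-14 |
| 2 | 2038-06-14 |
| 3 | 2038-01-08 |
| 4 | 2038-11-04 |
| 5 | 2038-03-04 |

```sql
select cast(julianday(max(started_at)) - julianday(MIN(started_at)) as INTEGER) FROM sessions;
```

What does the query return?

300

MIN = 2038-01-08, MAX = 2038-11-04.
23 days remain in January 2038 after the 8th (31 − 8).
Full months from February 2038 through October 2038 contribute their day counts.
Then 4 days into November 2038.
Total: 23 + 28 + 31 + 30 + 31 + 30 + 31 + 31 + 30 + 31 + 4 = 300.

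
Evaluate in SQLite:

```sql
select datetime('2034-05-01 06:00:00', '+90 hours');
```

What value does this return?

2034-05-05 00:00:00

+90 hours from 2034-05-01 06:00:00 is 2034-05-05 00:00:00 (crosses midnight).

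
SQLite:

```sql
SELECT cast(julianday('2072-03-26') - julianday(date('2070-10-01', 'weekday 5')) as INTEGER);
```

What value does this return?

`weekday 5` advances to the next Friday; 2070-10-01 is a Wednesday, so it moves forward to 2070-10-03.
28 days remain in October 2070 after the 3rd (31 − 3).
Full months from November 2070 through February 2072 contribute their day counts.
Then 26 days into March 2072.
Total: 28 + 30 + 31 + 31 + 28 + 31 + 30 + 31 + 30 + 31 + 31 + 30 + 31 + 30 + 31 + 31 + 29 + 26 = 540.

540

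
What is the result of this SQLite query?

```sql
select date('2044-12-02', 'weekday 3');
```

2044-12-07

`weekday 3` advances to the next Wednesday; 2044-12-02 is a Friday, so it moves forward to 2044-12-07.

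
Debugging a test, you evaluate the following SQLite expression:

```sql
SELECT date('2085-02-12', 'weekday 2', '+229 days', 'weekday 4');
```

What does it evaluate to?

`weekday 2` advances to the next Tuesday; 2085-02-12 is a Monday, so it moves forward to 2085-02-13.
Applying '+229 days' to 2085-02-13: counting 229 days forward gives 2085-09-30.
`weekday 4` advances to the next Thursday; 2085-09-30 is a Sunday, so it moves forward to 2085-10-04.

2085-10-04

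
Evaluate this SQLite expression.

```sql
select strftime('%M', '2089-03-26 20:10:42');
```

10

`%M` extracts the 2-digit minute: 10.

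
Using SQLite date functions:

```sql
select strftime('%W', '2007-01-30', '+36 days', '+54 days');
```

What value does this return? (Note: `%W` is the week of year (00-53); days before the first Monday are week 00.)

18

First apply '+36 days', '+54 days': 2007-01-30 → 2007-04-30.
2007-04-30 is a Monday. SQLite's %W counts Mondays since the year started; the result is 18.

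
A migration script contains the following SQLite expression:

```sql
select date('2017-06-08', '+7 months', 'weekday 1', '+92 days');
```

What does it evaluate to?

Adding +7 months to 2017-06-08 gives 2018-01-08.
`weekday 1` advances to the next Monday; 2018-01-08 is already a Monday, so it stays at 2018-01-08.
Applying '+92 days' to 2018-01-08: counting 92 days forward gives 2018-04-10.

2018-04-10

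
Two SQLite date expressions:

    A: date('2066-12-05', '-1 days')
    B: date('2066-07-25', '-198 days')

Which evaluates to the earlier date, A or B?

B

A = 2066-12-04.
B = 2066-01-08.
B is earlier.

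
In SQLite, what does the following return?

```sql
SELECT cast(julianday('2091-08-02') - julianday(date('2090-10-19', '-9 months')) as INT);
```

560

Adding -9 months to 2090-10-19 gives 2090-01-19.
12 days remain in January 2090 after the 19th (31 − 19).
Full months from February 2090 through July 2091 contribute their day counts.
Then 2 days into August 2091.
Total: 12 + 28 + 31 + 30 + 31 + 30 + 31 + 31 + 30 + 31 + 30 + 31 + 31 + 28 + 31 + 30 + 31 + 30 + 31 + 2 = 560.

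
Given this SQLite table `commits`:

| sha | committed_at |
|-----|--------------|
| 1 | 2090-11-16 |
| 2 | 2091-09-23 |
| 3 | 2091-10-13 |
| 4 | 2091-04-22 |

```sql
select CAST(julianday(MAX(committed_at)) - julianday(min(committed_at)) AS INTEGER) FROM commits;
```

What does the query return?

331

MIN = 2090-11-16, MAX = 2091-10-13.
14 days remain in November 2090 after the 16th (30 − 16).
Full months from December 2090 through September 2091 contribute their day counts.
Then 13 days into October 2091.
Total: 14 + 31 + 31 + 28 + 31 + 30 + 31 + 30 + 31 + 31 + 30 + 13 = 331.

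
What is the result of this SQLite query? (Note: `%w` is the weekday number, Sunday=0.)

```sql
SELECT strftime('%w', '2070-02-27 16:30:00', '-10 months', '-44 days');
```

First apply '-10 months', '-44 days': 2070-02-27 16:30:00 → 2069-03-14 16:30:00.
2069-03-14 is a Thursday; with Sunday=0 that is 4.

4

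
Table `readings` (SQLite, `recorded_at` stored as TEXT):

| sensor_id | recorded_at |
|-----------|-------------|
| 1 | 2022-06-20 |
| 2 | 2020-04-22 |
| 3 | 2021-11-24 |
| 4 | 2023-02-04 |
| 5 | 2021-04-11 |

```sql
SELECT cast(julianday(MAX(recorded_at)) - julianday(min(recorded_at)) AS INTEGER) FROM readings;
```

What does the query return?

MIN = 2020-04-22, MAX = 2023-02-04.
8 days remain in April 2020 after the 22nd (30 − 22).
Full months from May 2020 through January 2023 contribute their day counts.
Then 4 days into February 2023.
Total: 8 + 31 + 30 + 31 + 31 + 30 + 31 + 30 + 31 + 31 + 28 + 31 + 30 + 31 + 30 + 31 + 31 + 30 + 31 + 30 + 31 + 31 + 28 + 31 + 30 + 31 + 30 + 31 + 31 + 30 + 31 + 30 + 31 + 31 + 4 = 1018.

1018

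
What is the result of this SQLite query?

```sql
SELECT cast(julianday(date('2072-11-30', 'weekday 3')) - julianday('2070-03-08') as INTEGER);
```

998

`weekday 3` advances to the next Wednesday; 2072-11-30 is already a Wednesday, so it stays at 2072-11-30.
23 days remain in March 2070 after the 8th (31 − 8).
Full months from April 2070 through October 2072 contribute their day counts.
Then 30 days into November 2072.
Total: 23 + 30 + 31 + 30 + 31 + 31 + 30 + 31 + 30 + 31 + 31 + 28 + 31 + 30 + 31 + 30 + 31 + 31 + 30 + 31 + 30 + 31 + 31 + 29 + 31 + 30 + 31 + 30 + 31 + 31 + 30 + 31 + 30 = 998.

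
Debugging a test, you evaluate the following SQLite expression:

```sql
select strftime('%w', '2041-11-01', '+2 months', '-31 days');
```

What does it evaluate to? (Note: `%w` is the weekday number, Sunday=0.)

First apply '+2 months', '-31 days': 2041-11-01 → 2041-12-01.
2041-12-01 is a Sunday; with Sunday=0 that is 0.

0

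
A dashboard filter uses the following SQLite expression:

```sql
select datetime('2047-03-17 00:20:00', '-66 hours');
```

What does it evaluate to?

2047-03-14 06:20:00

-66 hours from 2047-03-17 00:20:00 is 2047-03-14 06:20:00 (crosses midnight).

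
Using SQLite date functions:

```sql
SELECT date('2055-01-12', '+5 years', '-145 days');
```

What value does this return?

2059-08-20

Adding +5 years to 2055-01-12 gives 2060-01-12.
Applying '-145 days' to 2060-01-12: counting 145 days back gives 2059-08-20.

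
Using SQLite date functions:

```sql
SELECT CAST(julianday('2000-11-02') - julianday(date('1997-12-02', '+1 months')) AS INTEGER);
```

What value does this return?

Adding +1 month to 1997-12-02 gives 1998-01-02.
29 days remain in January 1998 after the 2nd (31 − 2).
Full months from February 1998 through October 2000 contribute their day counts.
Then 2 days into November 2000.
Total: 29 + 28 + 31 + 30 + 31 + 30 + 31 + 31 + 30 + 31 + 30 + 31 + 31 + 28 + 31 + 30 + 31 + 30 + 31 + 31 + 30 + 31 + 30 + 31 + 31 + 29 + 31 + 30 + 31 + 30 + 31 + 31 + 30 + 31 + 2 = 1035.

1035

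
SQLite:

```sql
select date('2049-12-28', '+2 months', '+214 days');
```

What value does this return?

2050-09-30

Adding +2 months to 2049-12-28 gives 2050-02-28.
Applying '+214 days' to 2050-02-28: counting 214 days forward gives 2050-09-30.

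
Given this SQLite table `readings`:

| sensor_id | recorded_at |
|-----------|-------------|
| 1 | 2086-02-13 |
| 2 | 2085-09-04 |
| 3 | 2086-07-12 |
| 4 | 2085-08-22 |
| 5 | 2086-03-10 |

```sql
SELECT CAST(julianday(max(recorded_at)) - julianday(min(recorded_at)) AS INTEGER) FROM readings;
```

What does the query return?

MIN = 2085-08-22, MAX = 2086-07-12.
9 days remain in August 2085 after the 22nd (31 − 22).
Full months from September 2085 through June 2086 contribute their day counts.
Then 12 days into July 2086.
Total: 9 + 30 + 31 + 30 + 31 + 31 + 28 + 31 + 30 + 31 + 30 + 12 = 324.

324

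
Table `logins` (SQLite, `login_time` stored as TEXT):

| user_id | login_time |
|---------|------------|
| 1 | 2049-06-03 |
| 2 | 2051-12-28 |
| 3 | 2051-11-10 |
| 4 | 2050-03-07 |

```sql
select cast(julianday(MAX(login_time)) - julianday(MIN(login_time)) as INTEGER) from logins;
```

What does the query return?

938

MIN = 2049-06-03, MAX = 2051-12-28.
27 days remain in June 2049 after the 3rd (30 − 3).
Full months from July 2049 through November 2051 contribute their day counts.
Then 28 days into December 2051.
Total: 27 + 31 + 31 + 30 + 31 + 30 + 31 + 31 + 28 + 31 + 30 + 31 + 30 + 31 + 31 + 30 + 31 + 30 + 31 + 31 + 28 + 31 + 30 + 31 + 30 + 31 + 31 + 30 + 31 + 30 + 28 = 938.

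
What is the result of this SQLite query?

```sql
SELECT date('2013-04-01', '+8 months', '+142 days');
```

Adding +8 months to 2013-04-01 gives 2013-12-01.
Applying '+142 days' to 2013-12-01: counting 142 days forward gives 2014-04-22.

2014-04-22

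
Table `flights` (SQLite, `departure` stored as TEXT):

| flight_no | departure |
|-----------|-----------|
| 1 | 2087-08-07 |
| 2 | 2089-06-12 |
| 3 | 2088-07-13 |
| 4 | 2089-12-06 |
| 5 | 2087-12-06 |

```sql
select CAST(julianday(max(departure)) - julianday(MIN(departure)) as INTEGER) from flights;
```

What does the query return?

MIN = 2087-08-07, MAX = 2089-12-06.
24 days remain in August 2087 after the 7th (31 − 7).
Full months from September 2087 through November 2089 contribute their day counts.
Then 6 days into December 2089.
Total: 24 + 30 + 31 + 30 + 31 + 31 + 29 + 31 + 30 + 31 + 30 + 31 + 31 + 30 + 31 + 30 + 31 + 31 + 28 + 31 + 30 + 31 + 30 + 31 + 31 + 30 + 31 + 30 + 6 = 852.

852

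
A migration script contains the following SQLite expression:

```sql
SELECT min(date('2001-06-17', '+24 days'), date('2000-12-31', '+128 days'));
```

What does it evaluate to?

date('2001-06-17', '+24 days') → 2001-07-11.
date('2000-12-31', '+128 days') → 2001-05-08.
Earlier of the two is 2001-05-08.

2001-05-08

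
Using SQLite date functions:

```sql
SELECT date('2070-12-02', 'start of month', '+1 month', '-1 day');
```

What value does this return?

2070-12-31

`start of month` rewinds 2070-12-02 to 2070-12-01.
Adding +1 month to 2070-12-01 gives 2071-01-01.
Going back 1 day from 2071-01-01 reaches 2070-12-31 (last day of December, 31 days).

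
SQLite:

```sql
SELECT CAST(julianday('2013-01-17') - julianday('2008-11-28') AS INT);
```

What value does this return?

2 days remain in November 2008 after the 28th (30 − 28).
Full months from December 2008 through December 2012 contribute their day counts.
Then 17 days into January 2013.
Total: 2 + 31 + 31 + 28 + 31 + 30 + 31 + 30 + 31 + 31 + 30 + 31 + 30 + 31 + 31 + 28 + 31 + 30 + 31 + 30 + 31 + 31 + 30 + 31 + 30 + 31 + 31 + 28 + 31 + 30 + 31 + 30 + 31 + 31 + 30 + 31 + 30 + 31 + 31 + 29 + 31 + 30 + 31 + 30 + 31 + 31 + 30 + 31 + 30 + 31 + 17 = 1511.

1511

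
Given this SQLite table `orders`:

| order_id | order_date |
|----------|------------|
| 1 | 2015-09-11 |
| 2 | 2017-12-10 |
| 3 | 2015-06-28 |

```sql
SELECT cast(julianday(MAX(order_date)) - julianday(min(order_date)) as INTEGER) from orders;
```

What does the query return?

MIN = 2015-06-28, MAX = 2017-12-10.
2 days remain in June 2015 after the 28th (30 − 28).
Full months from July 2015 through November 2017 contribute their day counts.
Then 10 days into December 2017.
Total: 2 + 31 + 31 + 30 + 31 + 30 + 31 + 31 + 29 + 31 + 30 + 31 + 30 + 31 + 31 + 30 + 31 + 30 + 31 + 31 + 28 + 31 + 30 + 31 + 30 + 31 + 31 + 30 + 31 + 30 + 10 = 896.

896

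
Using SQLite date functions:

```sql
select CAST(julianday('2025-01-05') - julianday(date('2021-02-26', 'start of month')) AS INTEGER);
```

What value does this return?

1434

`start of month` rewinds 2021-02-26 to 2021-02-01.
27 days remain in February 2021 after the 1st (28 − 1).
Full months from March 2021 through December 2024 contribute their day counts.
Then 5 days into January 2025.
Total: 27 + 31 + 30 + 31 + 30 + 31 + 31 + 30 + 31 + 30 + 31 + 31 + 28 + 31 + 30 + 31 + 30 + 31 + 31 + 30 + 31 + 30 + 31 + 31 + 28 + 31 + 30 + 31 + 30 + 31 + 31 + 30 + 31 + 30 + 31 + 31 + 29 + 31 + 30 + 31 + 30 + 31 + 31 + 30 + 31 + 30 + 31 + 5 = 1434.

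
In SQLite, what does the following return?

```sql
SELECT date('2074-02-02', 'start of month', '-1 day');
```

`start of month` rewinds 2074-02-02 to 2074-02-01.
Going back 1 day from 2074-02-01 reaches 2074-01-31 (last day of January, 31 days).

2074-01-31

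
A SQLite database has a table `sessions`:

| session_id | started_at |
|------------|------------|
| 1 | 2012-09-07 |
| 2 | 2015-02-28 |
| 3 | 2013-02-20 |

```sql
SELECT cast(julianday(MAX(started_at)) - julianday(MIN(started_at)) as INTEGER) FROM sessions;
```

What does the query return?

MIN = 2012-09-07, MAX = 2015-02-28.
23 days remain in September 2012 after the 7th (30 − 7).
Full months from October 2012 through January 2015 contribute their day counts.
Then 28 days into February 2015.
Total: 23 + 31 + 30 + 31 + 31 + 28 + 31 + 30 + 31 + 30 + 31 + 31 + 30 + 31 + 30 + 31 + 31 + 28 + 31 + 30 + 31 + 30 + 31 + 31 + 30 + 31 + 30 + 31 + 31 + 28 = 904.

904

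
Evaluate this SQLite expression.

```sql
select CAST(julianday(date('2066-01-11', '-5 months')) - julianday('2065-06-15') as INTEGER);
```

57

Adding -5 months to 2066-01-11 gives 2065-08-11.
15 days remain in June 2065 after the 15th (30 − 15).
July 2065: 31 days.
Then 11 days into August 2065.
Total: 15 + 31 + 11 = 57.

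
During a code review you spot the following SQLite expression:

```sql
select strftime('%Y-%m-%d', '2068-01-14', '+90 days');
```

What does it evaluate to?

2068-04-13

First apply '+90 days': 2068-01-14 → 2068-04-13.
`%Y-%m-%d` extracts the ISO date: 2068-04-13.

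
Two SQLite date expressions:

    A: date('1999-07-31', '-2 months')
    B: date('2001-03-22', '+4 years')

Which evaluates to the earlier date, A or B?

A = 1999-05-31.
B = 2005-03-22.
A is earlier.

A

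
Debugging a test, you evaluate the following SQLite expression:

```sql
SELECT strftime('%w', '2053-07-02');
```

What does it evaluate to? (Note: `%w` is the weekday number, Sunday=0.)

2053-07-02 is a Wednesday; with Sunday=0 that is 3.

3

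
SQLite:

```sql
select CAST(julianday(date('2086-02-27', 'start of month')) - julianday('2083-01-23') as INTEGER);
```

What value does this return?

1105

`start of month` rewinds 2086-02-27 to 2086-02-01.
8 days remain in January 2083 after the 23rd (31 − 23).
Full months from February 2083 through January 2086 contribute their day counts.
Then 1 day into February 2086.
Total: 8 + 28 + 31 + 30 + 31 + 30 + 31 + 31 + 30 + 31 + 30 + 31 + 31 + 29 + 31 + 30 + 31 + 30 + 31 + 31 + 30 + 31 + 30 + 31 + 31 + 28 + 31 + 30 + 31 + 30 + 31 + 31 + 30 + 31 + 30 + 31 + 31 + 1 = 1105.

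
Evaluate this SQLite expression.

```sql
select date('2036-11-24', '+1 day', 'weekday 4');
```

2036-11-27

Advancing 1 more day within November lands on 2036-11-25.
`weekday 4` advances to the next Thursday; 2036-11-25 is a Tuesday, so it moves forward to 2036-11-27.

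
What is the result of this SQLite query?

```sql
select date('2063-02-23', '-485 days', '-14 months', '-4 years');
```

Applying '-485 days' to 2063-02-23: counting 485 days back gives 2061-10-26.
Adding -14 months to 2061-10-26 gives 2060-08-26.
Adding -4 years to 2060-08-26 gives 2056-08-26.

2056-08-26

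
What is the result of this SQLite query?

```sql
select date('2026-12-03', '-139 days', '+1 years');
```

2027-07-17

Applying '-139 days' to 2026-12-03: counting 139 days back gives 2026-07-17.
Adding +1 year to 2026-07-17 gives 2027-07-17.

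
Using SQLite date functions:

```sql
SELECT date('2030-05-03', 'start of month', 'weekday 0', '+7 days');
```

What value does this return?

2030-05-12

`start of month` rewinds 2030-05-03 to 2030-05-01.
`weekday 0` advances to the next Sunday; 2030-05-01 is a Wednesday, so it moves forward to 2030-05-05.
Advancing 7 more days within May lands on 2030-05-12.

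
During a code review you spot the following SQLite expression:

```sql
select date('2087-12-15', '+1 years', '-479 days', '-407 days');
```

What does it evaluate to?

2086-07-13

Adding +1 year to 2087-12-15 gives 2088-12-15.
Applying '-479 days' to 2088-12-15: counting 479 days back gives 2087-08-24.
Applying '-407 days' to 2087-08-24: counting 407 days back gives 2086-07-13.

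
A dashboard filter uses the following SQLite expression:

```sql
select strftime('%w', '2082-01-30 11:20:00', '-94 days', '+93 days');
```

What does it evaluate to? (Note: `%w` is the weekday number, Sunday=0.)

First apply '-94 days', '+93 days': 2082-01-30 11:20:00 → 2082-01-29 11:20:00.
2082-01-29 is a Thursday; with Sunday=0 that is 4.

4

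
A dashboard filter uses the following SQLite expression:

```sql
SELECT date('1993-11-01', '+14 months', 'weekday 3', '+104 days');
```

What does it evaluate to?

Adding +14 months to 1993-11-01 gives 1995-01-01.
`weekday 3` advances to the next Wednesday; 1995-01-01 is a Sunday, so it moves forward to 1995-01-04.
Applying '+104 days' to 1995-01-04: counting 104 days forward gives 1995-04-18.

1995-04-18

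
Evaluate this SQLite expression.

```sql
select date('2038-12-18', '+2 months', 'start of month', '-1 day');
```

Adding +2 months to 2038-12-18 gives 2039-02-18.
`start of month` rewinds 2039-02-18 to 2039-02-01.
Going back 1 day from 2039-02-01 reaches 2039-01-31 (last day of January, 31 days).

2039-01-31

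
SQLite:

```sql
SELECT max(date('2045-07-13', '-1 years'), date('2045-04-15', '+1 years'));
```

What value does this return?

2046-04-15

date('2045-07-13', '-1 years') → 2044-07-13.
date('2045-04-15', '+1 years') → 2046-04-15.
Later of the two is 2046-04-15.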